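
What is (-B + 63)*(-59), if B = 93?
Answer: 1770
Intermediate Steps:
(-B + 63)*(-59) = (-1*93 + 63)*(-59) = (-93 + 63)*(-59) = -30*(-59) = 1770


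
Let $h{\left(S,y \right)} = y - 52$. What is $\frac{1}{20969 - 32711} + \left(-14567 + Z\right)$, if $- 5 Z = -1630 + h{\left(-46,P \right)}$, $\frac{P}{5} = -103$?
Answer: $- \frac{829431401}{58710} \approx -14128.0$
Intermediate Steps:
$P = -515$ ($P = 5 \left(-103\right) = -515$)
$h{\left(S,y \right)} = -52 + y$
$Z = \frac{2197}{5}$ ($Z = - \frac{-1630 - 567}{5} = \left(- \frac{1}{5}\right) \left(-2197\right) = \frac{2197}{5} \approx 439.4$)
$\frac{1}{20969 - 32711} + \left(-14567 + Z\right) = \frac{1}{20969 - 32711} + \left(-14567 + \frac{2197}{5}\right) = \frac{1}{-11742} - \frac{70638}{5} = - \frac{1}{11742} - \frac{70638}{5} = - \frac{829431401}{58710}$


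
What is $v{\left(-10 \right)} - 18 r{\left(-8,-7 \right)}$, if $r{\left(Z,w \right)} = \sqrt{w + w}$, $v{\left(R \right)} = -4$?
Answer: $-4 - 18 i \sqrt{14} \approx -4.0 - 67.35 i$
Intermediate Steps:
$r{\left(Z,w \right)} = \sqrt{2} \sqrt{w}$ ($r{\left(Z,w \right)} = \sqrt{2 w} = \sqrt{2} \sqrt{w}$)
$v{\left(-10 \right)} - 18 r{\left(-8,-7 \right)} = -4 - 18 \sqrt{2} \sqrt{-7} = -4 - 18 \sqrt{2} i \sqrt{7} = -4 - 18 i \sqrt{14}$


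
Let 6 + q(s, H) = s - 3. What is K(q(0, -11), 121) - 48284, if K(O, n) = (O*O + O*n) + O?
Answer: -49301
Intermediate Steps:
q(s, H) = -9 + s (q(s, H) = -6 + (s - 3) = -6 + (-3 + s) = -9 + s)
K(O, n) = O + O² + O*n (K(O, n) = (O² + O*n) + O = O + O² + O*n)
K(q(0, -11), 121) - 48284 = (-9 + 0)*(1 + (-9 + 0) + 121) - 48284 = -9*(1 - 9 + 121) - 48284 = -9*113 - 48284 = -1017 - 48284 = -49301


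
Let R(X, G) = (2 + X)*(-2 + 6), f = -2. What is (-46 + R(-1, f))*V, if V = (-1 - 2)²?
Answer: -378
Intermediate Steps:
R(X, G) = 8 + 4*X (R(X, G) = (2 + X)*4 = 8 + 4*X)
V = 9 (V = (-3)² = 9)
(-46 + R(-1, f))*V = (-46 + (8 + 4*(-1)))*9 = (-46 + (8 - 4))*9 = (-46 + 4)*9 = -42*9 = -378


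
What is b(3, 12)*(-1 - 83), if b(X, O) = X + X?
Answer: -504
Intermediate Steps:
b(X, O) = 2*X
b(3, 12)*(-1 - 83) = (2*3)*(-1 - 83) = 6*(-84) = -504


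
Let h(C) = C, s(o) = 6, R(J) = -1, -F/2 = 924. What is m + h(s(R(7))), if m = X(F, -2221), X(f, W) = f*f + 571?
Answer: 3415681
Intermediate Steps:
F = -1848 (F = -2*924 = -1848)
X(f, W) = 571 + f² (X(f, W) = f² + 571 = 571 + f²)
m = 3415675 (m = 571 + (-1848)² = 571 + 3415104 = 3415675)
m + h(s(R(7))) = 3415675 + 6 = 3415681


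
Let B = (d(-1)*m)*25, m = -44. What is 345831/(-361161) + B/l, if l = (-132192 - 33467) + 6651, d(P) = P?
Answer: -4615597729/4785624024 ≈ -0.96447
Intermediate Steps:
B = 1100 (B = -1*(-44)*25 = 44*25 = 1100)
l = -159008 (l = -165659 + 6651 = -159008)
345831/(-361161) + B/l = 345831/(-361161) + 1100/(-159008) = 345831*(-1/361161) + 1100*(-1/159008) = -115277/120387 - 275/39752 = -4615597729/4785624024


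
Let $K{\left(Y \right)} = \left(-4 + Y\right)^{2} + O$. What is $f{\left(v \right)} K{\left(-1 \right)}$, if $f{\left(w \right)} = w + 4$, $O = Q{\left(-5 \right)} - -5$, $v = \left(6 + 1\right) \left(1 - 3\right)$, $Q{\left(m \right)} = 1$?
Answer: $-310$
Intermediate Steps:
$v = -14$ ($v = 7 \left(-2\right) = -14$)
$O = 6$ ($O = 1 - -5 = 1 + 5 = 6$)
$f{\left(w \right)} = 4 + w$
$K{\left(Y \right)} = 6 + \left(-4 + Y\right)^{2}$ ($K{\left(Y \right)} = \left(-4 + Y\right)^{2} + 6 = 6 + \left(-4 + Y\right)^{2}$)
$f{\left(v \right)} K{\left(-1 \right)} = \left(4 - 14\right) \left(6 + \left(-4 - 1\right)^{2}\right) = - 10 \left(6 + \left(-5\right)^{2}\right) = - 10 \left(6 + 25\right) = \left(-10\right) 31 = -310$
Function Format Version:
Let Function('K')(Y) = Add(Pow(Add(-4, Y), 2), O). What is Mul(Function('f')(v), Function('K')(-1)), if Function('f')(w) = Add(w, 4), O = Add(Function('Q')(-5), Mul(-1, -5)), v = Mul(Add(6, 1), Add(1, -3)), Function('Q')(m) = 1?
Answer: -310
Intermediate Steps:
v = -14 (v = Mul(7, -2) = -14)
O = 6 (O = Add(1, Mul(-1, -5)) = Add(1, 5) = 6)
Function('f')(w) = Add(4, w)
Function('K')(Y) = Add(6, Pow(Add(-4, Y), 2)) (Function('K')(Y) = Add(Pow(Add(-4, Y), 2), 6) = Add(6, Pow(Add(-4, Y), 2)))
Mul(Function('f')(v), Function('K')(-1)) = Mul(Add(4, -14), Add(6, Pow(Add(-4, -1), 2))) = Mul(-10, Add(6, Pow(-5, 2))) = Mul(-10, Add(6, 25)) = Mul(-10, 31) = -310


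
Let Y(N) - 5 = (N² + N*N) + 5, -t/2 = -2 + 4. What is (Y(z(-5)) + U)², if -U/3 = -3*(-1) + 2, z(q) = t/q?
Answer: 8649/625 ≈ 13.838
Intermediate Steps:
t = -4 (t = -2*(-2 + 4) = -2*2 = -4)
z(q) = -4/q
Y(N) = 10 + 2*N² (Y(N) = 5 + ((N² + N*N) + 5) = 5 + ((N² + N²) + 5) = 5 + (2*N² + 5) = 5 + (5 + 2*N²) = 10 + 2*N²)
U = -15 (U = -3*(-3*(-1) + 2) = -3*(3 + 2) = -3*5 = -15)
(Y(z(-5)) + U)² = ((10 + 2*(-4/(-5))²) - 15)² = ((10 + 2*(-4*(-⅕))²) - 15)² = ((10 + 2*(⅘)²) - 15)² = ((10 + 2*(16/25)) - 15)² = ((10 + 32/25) - 15)² = (282/25 - 15)² = (-93/25)² = 8649/625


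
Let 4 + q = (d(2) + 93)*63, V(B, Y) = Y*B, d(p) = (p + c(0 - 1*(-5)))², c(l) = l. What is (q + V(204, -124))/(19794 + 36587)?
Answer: -1258/4337 ≈ -0.29006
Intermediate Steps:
d(p) = (5 + p)² (d(p) = (p + (0 - 1*(-5)))² = (p + (0 + 5))² = (p + 5)² = (5 + p)²)
V(B, Y) = B*Y
q = 8942 (q = -4 + ((5 + 2)² + 93)*63 = -4 + (7² + 93)*63 = -4 + (49 + 93)*63 = -4 + 142*63 = -4 + 8946 = 8942)
(q + V(204, -124))/(19794 + 36587) = (8942 + 204*(-124))/(19794 + 36587) = (8942 - 25296)/56381 = -16354*1/56381 = -1258/4337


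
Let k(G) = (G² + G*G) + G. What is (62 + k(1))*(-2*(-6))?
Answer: 780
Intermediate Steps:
k(G) = G + 2*G² (k(G) = (G² + G²) + G = 2*G² + G = G + 2*G²)
(62 + k(1))*(-2*(-6)) = (62 + 1*(1 + 2*1))*(-2*(-6)) = (62 + 1*(1 + 2))*12 = (62 + 1*3)*12 = (62 + 3)*12 = 65*12 = 780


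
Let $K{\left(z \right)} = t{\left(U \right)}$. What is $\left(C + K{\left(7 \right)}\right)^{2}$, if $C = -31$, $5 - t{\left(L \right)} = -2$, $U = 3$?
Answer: $576$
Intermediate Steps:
$t{\left(L \right)} = 7$ ($t{\left(L \right)} = 5 - -2 = 5 + 2 = 7$)
$K{\left(z \right)} = 7$
$\left(C + K{\left(7 \right)}\right)^{2} = \left(-31 + 7\right)^{2} = \left(-24\right)^{2} = 576$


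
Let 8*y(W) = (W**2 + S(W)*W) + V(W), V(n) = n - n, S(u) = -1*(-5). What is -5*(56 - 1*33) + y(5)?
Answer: -435/4 ≈ -108.75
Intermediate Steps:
S(u) = 5
V(n) = 0
y(W) = W**2/8 + 5*W/8 (y(W) = ((W**2 + 5*W) + 0)/8 = (W**2 + 5*W)/8 = W**2/8 + 5*W/8)
-5*(56 - 1*33) + y(5) = -5*(56 - 1*33) + (1/8)*5*(5 + 5) = -5*(56 - 33) + (1/8)*5*10 = -5*23 + 25/4 = -115 + 25/4 = -435/4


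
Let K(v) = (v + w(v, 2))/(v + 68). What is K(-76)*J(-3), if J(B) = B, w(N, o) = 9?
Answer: -201/8 ≈ -25.125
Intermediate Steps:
K(v) = (9 + v)/(68 + v) (K(v) = (v + 9)/(v + 68) = (9 + v)/(68 + v))
K(-76)*J(-3) = ((9 - 76)/(68 - 76))*(-3) = (-67/(-8))*(-3) = -⅛*(-67)*(-3) = (67/8)*(-3) = -201/8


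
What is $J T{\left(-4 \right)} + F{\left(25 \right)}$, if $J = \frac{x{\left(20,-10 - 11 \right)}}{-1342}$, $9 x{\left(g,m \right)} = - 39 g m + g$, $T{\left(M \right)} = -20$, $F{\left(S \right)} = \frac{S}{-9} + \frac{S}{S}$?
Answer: $\frac{51088}{2013} \approx 25.379$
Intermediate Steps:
$F{\left(S \right)} = 1 - \frac{S}{9}$ ($F{\left(S \right)} = S \left(- \frac{1}{9}\right) + 1 = - \frac{S}{9} + 1 = 1 - \frac{S}{9}$)
$x{\left(g,m \right)} = \frac{g}{9} - \frac{13 g m}{3}$ ($x{\left(g,m \right)} = \frac{- 39 g m + g}{9} = \frac{g - 39 g m}{9} = \frac{g}{9} - \frac{13 g m}{3}$)
$J = - \frac{8200}{6039}$ ($J = \frac{\frac{1}{9} \cdot 20 \left(1 - 39 \left(-10 - 11\right)\right)}{-1342} = \frac{1}{9} \cdot 20 \left(1 - -819\right) \left(- \frac{1}{1342}\right) = \frac{1}{9} \cdot 20 \left(1 + 819\right) \left(- \frac{1}{1342}\right) = \frac{1}{9} \cdot 20 \cdot 820 \left(- \frac{1}{1342}\right) = \frac{16400}{9} \left(- \frac{1}{1342}\right) = - \frac{8200}{6039} \approx -1.3578$)
$J T{\left(-4 \right)} + F{\left(25 \right)} = \left(- \frac{8200}{6039}\right) \left(-20\right) + \left(1 - \frac{25}{9}\right) = \frac{164000}{6039} + \left(1 - \frac{25}{9}\right) = \frac{164000}{6039} - \frac{16}{9} = \frac{51088}{2013}$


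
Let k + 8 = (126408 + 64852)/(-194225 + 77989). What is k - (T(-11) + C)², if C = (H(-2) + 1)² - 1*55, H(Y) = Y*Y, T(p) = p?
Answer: -49128466/29059 ≈ -1690.6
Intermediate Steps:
H(Y) = Y²
C = -30 (C = ((-2)² + 1)² - 1*55 = (4 + 1)² - 55 = 5² - 55 = 25 - 55 = -30)
k = -280287/29059 (k = -8 + (126408 + 64852)/(-194225 + 77989) = -8 + 191260/(-116236) = -8 + 191260*(-1/116236) = -8 - 47815/29059 = -280287/29059 ≈ -9.6454)
k - (T(-11) + C)² = -280287/29059 - (-11 - 30)² = -280287/29059 - 1*(-41)² = -280287/29059 - 1*1681 = -280287/29059 - 1681 = -49128466/29059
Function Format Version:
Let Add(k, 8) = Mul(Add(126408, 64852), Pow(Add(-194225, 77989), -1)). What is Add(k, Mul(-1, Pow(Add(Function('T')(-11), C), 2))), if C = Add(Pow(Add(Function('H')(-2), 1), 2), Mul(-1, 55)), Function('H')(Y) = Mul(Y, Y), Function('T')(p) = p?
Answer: Rational(-49128466, 29059) ≈ -1690.6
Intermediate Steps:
Function('H')(Y) = Pow(Y, 2)
C = -30 (C = Add(Pow(Add(Pow(-2, 2), 1), 2), Mul(-1, 55)) = Add(Pow(Add(4, 1), 2), -55) = Add(Pow(5, 2), -55) = Add(25, -55) = -30)
k = Rational(-280287, 29059) (k = Add(-8, Mul(Add(126408, 64852), Pow(Add(-194225, 77989), -1))) = Add(-8, Mul(191260, Pow(-116236, -1))) = Add(-8, Mul(191260, Rational(-1, 116236))) = Add(-8, Rational(-47815, 29059)) = Rational(-280287, 29059) ≈ -9.6454)
Add(k, Mul(-1, Pow(Add(Function('T')(-11), C), 2))) = Add(Rational(-280287, 29059), Mul(-1, Pow(Add(-11, -30), 2))) = Add(Rational(-280287, 29059), Mul(-1, Pow(-41, 2))) = Add(Rational(-280287, 29059), Mul(-1, 1681)) = Add(Rational(-280287, 29059), -1681) = Rational(-49128466, 29059)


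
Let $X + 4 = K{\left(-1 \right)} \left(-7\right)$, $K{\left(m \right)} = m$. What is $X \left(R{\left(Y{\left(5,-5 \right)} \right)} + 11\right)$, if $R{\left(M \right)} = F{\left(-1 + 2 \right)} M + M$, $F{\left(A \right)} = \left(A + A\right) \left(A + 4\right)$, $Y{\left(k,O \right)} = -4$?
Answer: $-99$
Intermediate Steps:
$F{\left(A \right)} = 2 A \left(4 + A\right)$
$X = 3$ ($X = -4 - -7 = -4 + 7 = 3$)
$R{\left(M \right)} = 11 M$ ($R{\left(M \right)} = 2 \left(-1 + 2\right) \left(4 + \left(-1 + 2\right)\right) M + M = 2 \cdot 1 \left(4 + 1\right) M + M = 2 \cdot 1 \cdot 5 M + M = 10 M + M = 11 M$)
$X \left(R{\left(Y{\left(5,-5 \right)} \right)} + 11\right) = 3 \left(11 \left(-4\right) + 11\right) = 3 \left(-44 + 11\right) = 3 \left(-33\right) = -99$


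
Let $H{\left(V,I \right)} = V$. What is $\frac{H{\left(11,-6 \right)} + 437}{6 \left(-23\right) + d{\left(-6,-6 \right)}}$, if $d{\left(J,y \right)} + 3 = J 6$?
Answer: $- \frac{448}{177} \approx -2.5311$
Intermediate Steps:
$d{\left(J,y \right)} = -3 + 6 J$ ($d{\left(J,y \right)} = -3 + J 6 = -3 + 6 J$)
$\frac{H{\left(11,-6 \right)} + 437}{6 \left(-23\right) + d{\left(-6,-6 \right)}} = \frac{11 + 437}{6 \left(-23\right) + \left(-3 + 6 \left(-6\right)\right)} = \frac{448}{-138 - 39} = \frac{448}{-177} = 448 \left(- \frac{1}{177}\right) = - \frac{448}{177}$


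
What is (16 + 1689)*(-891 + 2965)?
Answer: 3536170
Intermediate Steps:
(16 + 1689)*(-891 + 2965) = 1705*2074 = 3536170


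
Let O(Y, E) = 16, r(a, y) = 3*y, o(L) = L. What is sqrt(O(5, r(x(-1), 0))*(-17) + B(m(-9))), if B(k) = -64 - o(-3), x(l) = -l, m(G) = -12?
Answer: 3*I*sqrt(37) ≈ 18.248*I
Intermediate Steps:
B(k) = -61 (B(k) = -64 - 1*(-3) = -64 + 3 = -61)
sqrt(O(5, r(x(-1), 0))*(-17) + B(m(-9))) = sqrt(16*(-17) - 61) = sqrt(-272 - 61) = sqrt(-333) = 3*I*sqrt(37)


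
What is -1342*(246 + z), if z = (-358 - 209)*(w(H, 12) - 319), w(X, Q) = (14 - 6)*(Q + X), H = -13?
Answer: -249149010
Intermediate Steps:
w(X, Q) = 8*Q + 8*X (w(X, Q) = 8*(Q + X) = 8*Q + 8*X)
z = 185409 (z = (-358 - 209)*((8*12 + 8*(-13)) - 319) = -567*((96 - 104) - 319) = -567*(-8 - 319) = -567*(-327) = 185409)
-1342*(246 + z) = -1342*(246 + 185409) = -1342*185655 = -249149010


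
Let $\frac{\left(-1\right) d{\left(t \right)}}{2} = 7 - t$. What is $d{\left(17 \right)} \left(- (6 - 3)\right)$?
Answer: $-60$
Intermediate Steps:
$d{\left(t \right)} = -14 + 2 t$ ($d{\left(t \right)} = - 2 \left(7 - t\right) = -14 + 2 t$)
$d{\left(17 \right)} \left(- (6 - 3)\right) = \left(-14 + 2 \cdot 17\right) \left(- (6 - 3)\right) = \left(-14 + 34\right) \left(\left(-1\right) 3\right) = 20 \left(-3\right) = -60$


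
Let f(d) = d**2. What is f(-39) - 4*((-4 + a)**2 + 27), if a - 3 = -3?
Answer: 1349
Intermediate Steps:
a = 0 (a = 3 - 3 = 0)
f(-39) - 4*((-4 + a)**2 + 27) = (-39)**2 - 4*((-4 + 0)**2 + 27) = 1521 - 4*((-4)**2 + 27) = 1521 - 4*(16 + 27) = 1521 - 4*43 = 1521 - 172 = 1349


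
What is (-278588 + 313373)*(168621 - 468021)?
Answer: -10414629000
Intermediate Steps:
(-278588 + 313373)*(168621 - 468021) = 34785*(-299400) = -10414629000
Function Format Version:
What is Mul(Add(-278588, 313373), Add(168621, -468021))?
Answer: -10414629000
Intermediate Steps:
Mul(Add(-278588, 313373), Add(168621, -468021)) = Mul(34785, -299400) = -10414629000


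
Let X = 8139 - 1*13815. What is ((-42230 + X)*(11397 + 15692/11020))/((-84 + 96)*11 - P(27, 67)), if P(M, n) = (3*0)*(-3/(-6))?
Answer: -376093933537/90915 ≈ -4.1368e+6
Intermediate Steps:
X = -5676 (X = 8139 - 13815 = -5676)
P(M, n) = 0 (P(M, n) = 0*(-3*(-⅙)) = 0*(½) = 0)
((-42230 + X)*(11397 + 15692/11020))/((-84 + 96)*11 - P(27, 67)) = ((-42230 - 5676)*(11397 + 15692/11020))/((-84 + 96)*11 - 1*0) = (-47906*(11397 + 15692*(1/11020)))/(12*11 + 0) = (-47906*(11397 + 3923/2755))/(132 + 0) = -47906*31402658/2755/132 = -1504375734148/2755*1/132 = -376093933537/90915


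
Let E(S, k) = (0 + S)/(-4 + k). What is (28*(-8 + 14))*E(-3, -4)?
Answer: 63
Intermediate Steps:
E(S, k) = S/(-4 + k)
(28*(-8 + 14))*E(-3, -4) = (28*(-8 + 14))*(-3/(-4 - 4)) = (28*6)*(-3/(-8)) = 168*(-3*(-⅛)) = 168*(3/8) = 63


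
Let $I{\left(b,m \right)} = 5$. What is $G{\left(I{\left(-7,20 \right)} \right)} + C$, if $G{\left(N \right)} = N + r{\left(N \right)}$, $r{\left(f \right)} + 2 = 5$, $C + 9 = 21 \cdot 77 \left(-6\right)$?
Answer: $-9703$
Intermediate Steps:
$C = -9711$ ($C = -9 + 21 \cdot 77 \left(-6\right) = -9 + 1617 \left(-6\right) = -9 - 9702 = -9711$)
$r{\left(f \right)} = 3$ ($r{\left(f \right)} = -2 + 5 = 3$)
$G{\left(N \right)} = 3 + N$ ($G{\left(N \right)} = N + 3 = 3 + N$)
$G{\left(I{\left(-7,20 \right)} \right)} + C = \left(3 + 5\right) - 9711 = 8 - 9711 = -9703$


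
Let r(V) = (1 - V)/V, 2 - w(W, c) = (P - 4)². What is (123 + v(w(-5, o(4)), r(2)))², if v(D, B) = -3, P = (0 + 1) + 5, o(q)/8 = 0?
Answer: 14400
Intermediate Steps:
o(q) = 0 (o(q) = 8*0 = 0)
P = 6 (P = 1 + 5 = 6)
w(W, c) = -2 (w(W, c) = 2 - (6 - 4)² = 2 - 1*2² = 2 - 1*4 = 2 - 4 = -2)
r(V) = (1 - V)/V
(123 + v(w(-5, o(4)), r(2)))² = (123 - 3)² = 120² = 14400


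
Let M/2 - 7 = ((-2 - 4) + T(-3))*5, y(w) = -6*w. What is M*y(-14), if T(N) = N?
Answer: -6384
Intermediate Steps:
M = -76 (M = 14 + 2*(((-2 - 4) - 3)*5) = 14 + 2*((-6 - 3)*5) = 14 + 2*(-9*5) = 14 + 2*(-45) = 14 - 90 = -76)
M*y(-14) = -(-456)*(-14) = -76*84 = -6384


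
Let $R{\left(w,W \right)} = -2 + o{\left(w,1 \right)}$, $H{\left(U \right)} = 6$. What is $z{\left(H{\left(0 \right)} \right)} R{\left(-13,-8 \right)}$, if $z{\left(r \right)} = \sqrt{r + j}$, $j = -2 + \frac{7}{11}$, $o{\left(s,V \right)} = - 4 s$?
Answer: $\frac{50 \sqrt{561}}{11} \approx 107.66$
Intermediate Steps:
$j = - \frac{15}{11}$ ($j = -2 + 7 \cdot \frac{1}{11} = -2 + \frac{7}{11} = - \frac{15}{11} \approx -1.3636$)
$z{\left(r \right)} = \sqrt{- \frac{15}{11} + r}$ ($z{\left(r \right)} = \sqrt{r - \frac{15}{11}} = \sqrt{- \frac{15}{11} + r}$)
$R{\left(w,W \right)} = -2 - 4 w$
$z{\left(H{\left(0 \right)} \right)} R{\left(-13,-8 \right)} = \frac{\sqrt{-165 + 121 \cdot 6}}{11} \left(-2 - -52\right) = \frac{\sqrt{-165 + 726}}{11} \left(-2 + 52\right) = \frac{\sqrt{561}}{11} \cdot 50 = \frac{50 \sqrt{561}}{11}$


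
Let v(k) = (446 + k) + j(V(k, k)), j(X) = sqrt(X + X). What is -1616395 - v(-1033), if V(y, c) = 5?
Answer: -1615808 - sqrt(10) ≈ -1.6158e+6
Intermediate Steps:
j(X) = sqrt(2)*sqrt(X) (j(X) = sqrt(2*X) = sqrt(2)*sqrt(X))
v(k) = 446 + k + sqrt(10) (v(k) = (446 + k) + sqrt(2)*sqrt(5) = (446 + k) + sqrt(10) = 446 + k + sqrt(10))
-1616395 - v(-1033) = -1616395 - (446 - 1033 + sqrt(10)) = -1616395 - (-587 + sqrt(10)) = -1616395 + (587 - sqrt(10)) = -1615808 - sqrt(10)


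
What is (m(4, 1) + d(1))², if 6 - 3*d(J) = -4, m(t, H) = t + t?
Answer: 1156/9 ≈ 128.44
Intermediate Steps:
m(t, H) = 2*t
d(J) = 10/3 (d(J) = 2 - ⅓*(-4) = 2 + 4/3 = 10/3)
(m(4, 1) + d(1))² = (2*4 + 10/3)² = (8 + 10/3)² = (34/3)² = 1156/9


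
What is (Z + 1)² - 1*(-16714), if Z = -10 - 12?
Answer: 17155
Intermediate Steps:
Z = -22
(Z + 1)² - 1*(-16714) = (-22 + 1)² - 1*(-16714) = (-21)² + 16714 = 441 + 16714 = 17155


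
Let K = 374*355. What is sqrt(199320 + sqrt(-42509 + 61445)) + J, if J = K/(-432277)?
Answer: -132770/432277 + sqrt(199320 + 6*sqrt(526)) ≈ 446.30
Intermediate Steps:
K = 132770
J = -132770/432277 (J = 132770/(-432277) = 132770*(-1/432277) = -132770/432277 ≈ -0.30714)
sqrt(199320 + sqrt(-42509 + 61445)) + J = sqrt(199320 + sqrt(-42509 + 61445)) - 132770/432277 = sqrt(199320 + sqrt(18936)) - 132770/432277 = sqrt(199320 + 6*sqrt(526)) - 132770/432277 = -132770/432277 + sqrt(199320 + 6*sqrt(526))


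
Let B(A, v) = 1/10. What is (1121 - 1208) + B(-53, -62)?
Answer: -869/10 ≈ -86.900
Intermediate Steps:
B(A, v) = ⅒
(1121 - 1208) + B(-53, -62) = (1121 - 1208) + ⅒ = -87 + ⅒ = -869/10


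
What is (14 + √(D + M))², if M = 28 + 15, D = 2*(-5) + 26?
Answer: (14 + √59)² ≈ 470.07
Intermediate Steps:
D = 16 (D = -10 + 26 = 16)
M = 43
(14 + √(D + M))² = (14 + √(16 + 43))² = (14 + √59)²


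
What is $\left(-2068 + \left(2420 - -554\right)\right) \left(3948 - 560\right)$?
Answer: $3069528$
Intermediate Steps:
$\left(-2068 + \left(2420 - -554\right)\right) \left(3948 - 560\right) = \left(-2068 + \left(2420 + 554\right)\right) 3388 = \left(-2068 + 2974\right) 3388 = 906 \cdot 3388 = 3069528$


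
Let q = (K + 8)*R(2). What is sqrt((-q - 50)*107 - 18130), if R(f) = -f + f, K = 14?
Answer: 2*I*sqrt(5870) ≈ 153.23*I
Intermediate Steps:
R(f) = 0
q = 0 (q = (14 + 8)*0 = 22*0 = 0)
sqrt((-q - 50)*107 - 18130) = sqrt((-1*0 - 50)*107 - 18130) = sqrt((0 - 50)*107 - 18130) = sqrt(-50*107 - 18130) = sqrt(-5350 - 18130) = sqrt(-23480) = 2*I*sqrt(5870)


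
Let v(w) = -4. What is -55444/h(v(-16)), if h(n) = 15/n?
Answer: 221776/15 ≈ 14785.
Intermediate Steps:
-55444/h(v(-16)) = -55444/(15/(-4)) = -55444/(15*(-¼)) = -55444/(-15/4) = -55444*(-4/15) = 221776/15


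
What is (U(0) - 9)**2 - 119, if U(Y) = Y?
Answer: -38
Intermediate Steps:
(U(0) - 9)**2 - 119 = (0 - 9)**2 - 119 = (-9)**2 - 119 = 81 - 119 = -38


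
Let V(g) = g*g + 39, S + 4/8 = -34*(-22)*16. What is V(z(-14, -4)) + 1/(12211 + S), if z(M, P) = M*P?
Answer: 153533477/48357 ≈ 3175.0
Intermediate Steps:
S = 23935/2 (S = -1/2 - 34*(-22)*16 = -1/2 + 748*16 = -1/2 + 11968 = 23935/2 ≈ 11968.)
V(g) = 39 + g**2 (V(g) = g**2 + 39 = 39 + g**2)
V(z(-14, -4)) + 1/(12211 + S) = (39 + (-14*(-4))**2) + 1/(12211 + 23935/2) = (39 + 56**2) + 1/(48357/2) = (39 + 3136) + 2/48357 = 3175 + 2/48357 = 153533477/48357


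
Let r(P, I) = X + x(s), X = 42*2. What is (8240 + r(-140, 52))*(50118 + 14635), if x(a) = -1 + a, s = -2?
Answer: 538809713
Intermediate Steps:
X = 84
r(P, I) = 81 (r(P, I) = 84 + (-1 - 2) = 84 - 3 = 81)
(8240 + r(-140, 52))*(50118 + 14635) = (8240 + 81)*(50118 + 14635) = 8321*64753 = 538809713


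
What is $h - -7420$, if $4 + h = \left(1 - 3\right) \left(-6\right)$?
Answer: $7428$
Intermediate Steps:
$h = 8$ ($h = -4 + \left(1 - 3\right) \left(-6\right) = -4 - -12 = -4 + 12 = 8$)
$h - -7420 = 8 - -7420 = 8 + 7420 = 7428$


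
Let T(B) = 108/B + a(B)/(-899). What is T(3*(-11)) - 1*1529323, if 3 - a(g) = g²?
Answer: -15123495565/9889 ≈ -1.5293e+6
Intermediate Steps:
a(g) = 3 - g²
T(B) = -3/899 + 108/B + B²/899 (T(B) = 108/B + (3 - B²)/(-899) = 108/B + (3 - B²)*(-1/899) = 108/B + (-3/899 + B²/899) = -3/899 + 108/B + B²/899)
T(3*(-11)) - 1*1529323 = (97092 + (3*(-11))*(-3 + (3*(-11))²))/(899*((3*(-11)))) - 1*1529323 = (1/899)*(97092 - 33*(-3 + (-33)²))/(-33) - 1529323 = (1/899)*(-1/33)*(97092 - 33*(-3 + 1089)) - 1529323 = (1/899)*(-1/33)*(97092 - 33*1086) - 1529323 = (1/899)*(-1/33)*(97092 - 35838) - 1529323 = (1/899)*(-1/33)*61254 - 1529323 = -20418/9889 - 1529323 = -15123495565/9889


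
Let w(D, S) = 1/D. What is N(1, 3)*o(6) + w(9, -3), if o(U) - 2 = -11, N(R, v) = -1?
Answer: 82/9 ≈ 9.1111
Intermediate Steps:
o(U) = -9 (o(U) = 2 - 11 = -9)
N(1, 3)*o(6) + w(9, -3) = -1*(-9) + 1/9 = 9 + ⅑ = 82/9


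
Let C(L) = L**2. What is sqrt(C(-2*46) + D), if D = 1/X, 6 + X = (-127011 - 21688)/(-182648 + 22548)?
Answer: 6*sqrt(154977691820599)/811901 ≈ 91.999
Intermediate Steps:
X = -811901/160100 (X = -6 + (-127011 - 21688)/(-182648 + 22548) = -6 - 148699/(-160100) = -6 - 148699*(-1/160100) = -6 + 148699/160100 = -811901/160100 ≈ -5.0712)
D = -160100/811901 (D = 1/(-811901/160100) = -160100/811901 ≈ -0.19719)
sqrt(C(-2*46) + D) = sqrt((-2*46)**2 - 160100/811901) = sqrt((-92)**2 - 160100/811901) = sqrt(8464 - 160100/811901) = sqrt(6871769964/811901) = 6*sqrt(154977691820599)/811901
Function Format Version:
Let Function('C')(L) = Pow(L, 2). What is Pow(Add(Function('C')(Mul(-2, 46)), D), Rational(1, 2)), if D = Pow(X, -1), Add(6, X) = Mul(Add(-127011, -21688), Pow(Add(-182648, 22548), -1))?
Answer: Mul(Rational(6, 811901), Pow(154977691820599, Rational(1, 2))) ≈ 91.999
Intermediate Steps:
X = Rational(-811901, 160100) (X = Add(-6, Mul(Add(-127011, -21688), Pow(Add(-182648, 22548), -1))) = Add(-6, Mul(-148699, Pow(-160100, -1))) = Add(-6, Mul(-148699, Rational(-1, 160100))) = Add(-6, Rational(148699, 160100)) = Rational(-811901, 160100) ≈ -5.0712)
D = Rational(-160100, 811901) (D = Pow(Rational(-811901, 160100), -1) = Rational(-160100, 811901) ≈ -0.19719)
Pow(Add(Function('C')(Mul(-2, 46)), D), Rational(1, 2)) = Pow(Add(Pow(Mul(-2, 46), 2), Rational(-160100, 811901)), Rational(1, 2)) = Pow(Add(Pow(-92, 2), Rational(-160100, 811901)), Rational(1, 2)) = Pow(Add(8464, Rational(-160100, 811901)), Rational(1, 2)) = Pow(Rational(6871769964, 811901), Rational(1, 2)) = Mul(Rational(6, 811901), Pow(154977691820599, Rational(1, 2)))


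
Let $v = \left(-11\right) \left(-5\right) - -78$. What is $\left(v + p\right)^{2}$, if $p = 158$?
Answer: $84681$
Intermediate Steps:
$v = 133$ ($v = 55 + 78 = 133$)
$\left(v + p\right)^{2} = \left(133 + 158\right)^{2} = 291^{2} = 84681$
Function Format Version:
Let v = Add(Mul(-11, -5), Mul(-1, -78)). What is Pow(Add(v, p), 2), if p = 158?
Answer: 84681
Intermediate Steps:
v = 133 (v = Add(55, 78) = 133)
Pow(Add(v, p), 2) = Pow(Add(133, 158), 2) = Pow(291, 2) = 84681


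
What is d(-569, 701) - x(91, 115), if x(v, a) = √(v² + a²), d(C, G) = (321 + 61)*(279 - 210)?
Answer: 26358 - √21506 ≈ 26211.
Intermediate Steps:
d(C, G) = 26358 (d(C, G) = 382*69 = 26358)
x(v, a) = √(a² + v²)
d(-569, 701) - x(91, 115) = 26358 - √(115² + 91²) = 26358 - √(13225 + 8281) = 26358 - √21506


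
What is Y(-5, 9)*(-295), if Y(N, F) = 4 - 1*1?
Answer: -885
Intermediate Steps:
Y(N, F) = 3 (Y(N, F) = 4 - 1 = 3)
Y(-5, 9)*(-295) = 3*(-295) = -885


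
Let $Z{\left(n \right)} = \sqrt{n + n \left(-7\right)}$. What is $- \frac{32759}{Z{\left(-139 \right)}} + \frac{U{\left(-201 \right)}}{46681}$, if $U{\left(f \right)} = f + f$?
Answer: $- \frac{402}{46681} - \frac{32759 \sqrt{834}}{834} \approx -1134.4$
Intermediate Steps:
$U{\left(f \right)} = 2 f$
$Z{\left(n \right)} = \sqrt{6} \sqrt{- n}$ ($Z{\left(n \right)} = \sqrt{n - 7 n} = \sqrt{- 6 n} = \sqrt{6} \sqrt{- n}$)
$- \frac{32759}{Z{\left(-139 \right)}} + \frac{U{\left(-201 \right)}}{46681} = - \frac{32759}{\sqrt{6} \sqrt{\left(-1\right) \left(-139\right)}} + \frac{2 \left(-201\right)}{46681} = - \frac{32759}{\sqrt{6} \sqrt{139}} - \frac{402}{46681} = - \frac{32759}{\sqrt{834}} - \frac{402}{46681} = - 32759 \frac{\sqrt{834}}{834} - \frac{402}{46681} = - \frac{32759 \sqrt{834}}{834} - \frac{402}{46681} = - \frac{402}{46681} - \frac{32759 \sqrt{834}}{834}$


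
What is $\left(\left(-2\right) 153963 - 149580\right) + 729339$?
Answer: $271833$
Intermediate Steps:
$\left(\left(-2\right) 153963 - 149580\right) + 729339 = \left(-307926 - 149580\right) + 729339 = -457506 + 729339 = 271833$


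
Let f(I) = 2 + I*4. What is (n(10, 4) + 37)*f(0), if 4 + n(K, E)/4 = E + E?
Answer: 106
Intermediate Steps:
f(I) = 2 + 4*I
n(K, E) = -16 + 8*E (n(K, E) = -16 + 4*(E + E) = -16 + 4*(2*E) = -16 + 8*E)
(n(10, 4) + 37)*f(0) = ((-16 + 8*4) + 37)*(2 + 4*0) = ((-16 + 32) + 37)*(2 + 0) = (16 + 37)*2 = 53*2 = 106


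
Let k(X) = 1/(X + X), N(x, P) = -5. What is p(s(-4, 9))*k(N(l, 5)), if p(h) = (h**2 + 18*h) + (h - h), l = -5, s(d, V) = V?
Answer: -243/10 ≈ -24.300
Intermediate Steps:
k(X) = 1/(2*X)
p(h) = h**2 + 18*h (p(h) = (h**2 + 18*h) + 0 = h**2 + 18*h)
p(s(-4, 9))*k(N(l, 5)) = (9*(18 + 9))*((1/2)/(-5)) = (9*27)*((1/2)*(-1/5)) = 243*(-1/10) = -243/10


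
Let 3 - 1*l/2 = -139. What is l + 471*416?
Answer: 196220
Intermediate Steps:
l = 284 (l = 6 - 2*(-139) = 6 + 278 = 284)
l + 471*416 = 284 + 471*416 = 284 + 195936 = 196220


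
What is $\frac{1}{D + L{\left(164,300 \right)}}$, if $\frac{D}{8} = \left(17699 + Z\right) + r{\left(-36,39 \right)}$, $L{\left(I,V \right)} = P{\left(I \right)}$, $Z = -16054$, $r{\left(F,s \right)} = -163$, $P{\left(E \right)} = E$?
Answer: $\frac{1}{12020} \approx 8.3195 \cdot 10^{-5}$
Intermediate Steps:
$L{\left(I,V \right)} = I$
$D = 11856$ ($D = 8 \left(\left(17699 - 16054\right) - 163\right) = 8 \left(1645 - 163\right) = 8 \cdot 1482 = 11856$)
$\frac{1}{D + L{\left(164,300 \right)}} = \frac{1}{11856 + 164} = \frac{1}{12020}$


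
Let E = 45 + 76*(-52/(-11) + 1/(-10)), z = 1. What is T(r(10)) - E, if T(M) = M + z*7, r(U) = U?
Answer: -20882/55 ≈ -379.67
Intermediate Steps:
T(M) = 7 + M (T(M) = M + 1*7 = M + 7 = 7 + M)
E = 21817/55 (E = 45 + 76*(-52*(-1/11) + 1*(-⅒)) = 45 + 76*(52/11 - ⅒) = 45 + 76*(509/110) = 45 + 19342/55 = 21817/55 ≈ 396.67)
T(r(10)) - E = (7 + 10) - 1*21817/55 = 17 - 21817/55 = -20882/55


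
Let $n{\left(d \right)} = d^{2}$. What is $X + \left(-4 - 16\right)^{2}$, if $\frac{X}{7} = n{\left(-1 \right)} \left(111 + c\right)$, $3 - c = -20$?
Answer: $1338$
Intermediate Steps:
$c = 23$ ($c = 3 - -20 = 3 + 20 = 23$)
$X = 938$ ($X = 7 \left(-1\right)^{2} \left(111 + 23\right) = 7 \cdot 1 \cdot 134 = 7 \cdot 134 = 938$)
$X + \left(-4 - 16\right)^{2} = 938 + \left(-4 - 16\right)^{2} = 938 + \left(-20\right)^{2} = 938 + 400 = 1338$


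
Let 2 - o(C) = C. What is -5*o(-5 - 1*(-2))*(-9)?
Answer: 225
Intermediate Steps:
o(C) = 2 - C
-5*o(-5 - 1*(-2))*(-9) = -5*(2 - (-5 - 1*(-2)))*(-9) = -5*(2 - (-5 + 2))*(-9) = -5*(2 - 1*(-3))*(-9) = -5*(2 + 3)*(-9) = -5*5*(-9) = -25*(-9) = 225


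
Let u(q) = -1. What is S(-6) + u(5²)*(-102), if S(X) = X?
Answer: 96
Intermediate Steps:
S(-6) + u(5²)*(-102) = -6 - 1*(-102) = -6 + 102 = 96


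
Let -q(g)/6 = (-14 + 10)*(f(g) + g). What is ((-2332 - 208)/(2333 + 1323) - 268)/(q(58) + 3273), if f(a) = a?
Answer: -245587/5536098 ≈ -0.044361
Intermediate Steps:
q(g) = 48*g (q(g) = -6*(-14 + 10)*(g + g) = -(-24)*2*g = -(-48)*g = 48*g)
((-2332 - 208)/(2333 + 1323) - 268)/(q(58) + 3273) = ((-2332 - 208)/(2333 + 1323) - 268)/(48*58 + 3273) = (-2540/3656 - 268)/(2784 + 3273) = (-2540*1/3656 - 268)/6057 = (-635/914 - 268)*(1/6057) = -245587/914*1/6057 = -245587/5536098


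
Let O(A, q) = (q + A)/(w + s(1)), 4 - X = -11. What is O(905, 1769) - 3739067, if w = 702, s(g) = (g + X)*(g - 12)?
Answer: -983373284/263 ≈ -3.7391e+6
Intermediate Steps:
X = 15 (X = 4 - 1*(-11) = 4 + 11 = 15)
s(g) = (-12 + g)*(15 + g) (s(g) = (g + 15)*(g - 12) = (15 + g)*(-12 + g) = (-12 + g)*(15 + g))
O(A, q) = A/526 + q/526 (O(A, q) = (q + A)/(702 + (-180 + 1**2 + 3*1)) = (A + q)/(702 + (-180 + 1 + 3)) = (A + q)/(702 - 176) = (A + q)/526 = (A + q)*(1/526) = A/526 + q/526)
O(905, 1769) - 3739067 = ((1/526)*905 + (1/526)*1769) - 3739067 = (905/526 + 1769/526) - 3739067 = 1337/263 - 3739067 = -983373284/263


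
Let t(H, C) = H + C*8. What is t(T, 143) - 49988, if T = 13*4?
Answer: -48792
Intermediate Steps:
T = 52
t(H, C) = H + 8*C
t(T, 143) - 49988 = (52 + 8*143) - 49988 = (52 + 1144) - 49988 = 1196 - 49988 = -48792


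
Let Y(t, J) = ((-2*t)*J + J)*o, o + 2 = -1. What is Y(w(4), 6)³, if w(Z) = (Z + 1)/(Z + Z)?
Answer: 729/8 ≈ 91.125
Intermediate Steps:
o = -3 (o = -2 - 1 = -3)
w(Z) = (1 + Z)/(2*Z) (w(Z) = (1 + Z)/((2*Z)) = (1 + Z)*(1/(2*Z)) = (1 + Z)/(2*Z))
Y(t, J) = -3*J + 6*J*t (Y(t, J) = ((-2*t)*J + J)*(-3) = (-2*J*t + J)*(-3) = (J - 2*J*t)*(-3) = -3*J + 6*J*t)
Y(w(4), 6)³ = (3*6*(-1 + 2*((½)*(1 + 4)/4)))³ = (3*6*(-1 + 2*((½)*(¼)*5)))³ = (3*6*(-1 + 2*(5/8)))³ = (3*6*(-1 + 5/4))³ = (3*6*(¼))³ = (9/2)³ = 729/8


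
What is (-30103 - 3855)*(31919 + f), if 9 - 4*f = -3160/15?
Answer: -6514621573/6 ≈ -1.0858e+9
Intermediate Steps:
f = 659/12 (f = 9/4 - (-395)*8/15/4 = 9/4 - (-395)*8*(1/15)/4 = 9/4 - (-395)*8/(4*15) = 9/4 - ¼*(-632/3) = 9/4 + 158/3 = 659/12 ≈ 54.917)
(-30103 - 3855)*(31919 + f) = (-30103 - 3855)*(31919 + 659/12) = -33958*383687/12 = -6514621573/6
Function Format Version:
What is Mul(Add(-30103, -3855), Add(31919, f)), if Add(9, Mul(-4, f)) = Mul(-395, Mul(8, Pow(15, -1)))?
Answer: Rational(-6514621573, 6) ≈ -1.0858e+9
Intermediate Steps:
f = Rational(659, 12) (f = Add(Rational(9, 4), Mul(Rational(-1, 4), Mul(-395, Mul(8, Pow(15, -1))))) = Add(Rational(9, 4), Mul(Rational(-1, 4), Mul(-395, Mul(8, Rational(1, 15))))) = Add(Rational(9, 4), Mul(Rational(-1, 4), Mul(-395, Rational(8, 15)))) = Add(Rational(9, 4), Mul(Rational(-1, 4), Rational(-632, 3))) = Add(Rational(9, 4), Rational(158, 3)) = Rational(659, 12) ≈ 54.917)
Mul(Add(-30103, -3855), Add(31919, f)) = Mul(Add(-30103, -3855), Add(31919, Rational(659, 12))) = Mul(-33958, Rational(383687, 12)) = Rational(-6514621573, 6)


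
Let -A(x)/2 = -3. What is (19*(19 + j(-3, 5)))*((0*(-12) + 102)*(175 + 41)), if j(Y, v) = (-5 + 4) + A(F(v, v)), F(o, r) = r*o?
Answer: 10046592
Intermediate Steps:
F(o, r) = o*r
A(x) = 6 (A(x) = -2*(-3) = 6)
j(Y, v) = 5 (j(Y, v) = (-5 + 4) + 6 = -1 + 6 = 5)
(19*(19 + j(-3, 5)))*((0*(-12) + 102)*(175 + 41)) = (19*(19 + 5))*((0*(-12) + 102)*(175 + 41)) = (19*24)*((0 + 102)*216) = 456*(102*216) = 456*22032 = 10046592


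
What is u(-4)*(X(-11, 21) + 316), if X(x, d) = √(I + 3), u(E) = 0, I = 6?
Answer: 0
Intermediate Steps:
X(x, d) = 3 (X(x, d) = √(6 + 3) = √9 = 3)
u(-4)*(X(-11, 21) + 316) = 0*(3 + 316) = 0*319 = 0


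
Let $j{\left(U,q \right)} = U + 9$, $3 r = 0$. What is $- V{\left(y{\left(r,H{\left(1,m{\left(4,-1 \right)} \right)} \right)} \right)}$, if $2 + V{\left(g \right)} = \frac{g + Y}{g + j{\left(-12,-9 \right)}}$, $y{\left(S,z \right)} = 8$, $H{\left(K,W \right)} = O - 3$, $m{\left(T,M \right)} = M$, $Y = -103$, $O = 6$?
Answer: $21$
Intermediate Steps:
$r = 0$ ($r = \frac{1}{3} \cdot 0 = 0$)
$j{\left(U,q \right)} = 9 + U$
$H{\left(K,W \right)} = 3$ ($H{\left(K,W \right)} = 6 - 3 = 3$)
$V{\left(g \right)} = -2 + \frac{-103 + g}{-3 + g}$ ($V{\left(g \right)} = -2 + \frac{g - 103}{g + \left(9 - 12\right)} = -2 + \frac{-103 + g}{g - 3} = -2 + \frac{-103 + g}{-3 + g}$)
$- V{\left(y{\left(r,H{\left(1,m{\left(4,-1 \right)} \right)} \right)} \right)} = - \frac{-97 - 8}{-3 + 8} = - \frac{-97 - 8}{5} = - \frac{-105}{5} = \left(-1\right) \left(-21\right) = 21$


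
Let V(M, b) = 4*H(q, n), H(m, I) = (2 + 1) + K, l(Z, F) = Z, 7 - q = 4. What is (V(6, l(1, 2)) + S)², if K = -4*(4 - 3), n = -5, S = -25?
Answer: 841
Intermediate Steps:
q = 3 (q = 7 - 1*4 = 7 - 4 = 3)
K = -4 (K = -4*1 = -4)
H(m, I) = -1 (H(m, I) = (2 + 1) - 4 = 3 - 4 = -1)
V(M, b) = -4 (V(M, b) = 4*(-1) = -4)
(V(6, l(1, 2)) + S)² = (-4 - 25)² = (-29)² = 841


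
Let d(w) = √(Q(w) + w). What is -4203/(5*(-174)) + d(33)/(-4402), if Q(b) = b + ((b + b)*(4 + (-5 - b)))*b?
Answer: 1401/290 - I*√73986/4402 ≈ 4.831 - 0.061791*I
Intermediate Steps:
Q(b) = b + 2*b²*(-1 - b) (Q(b) = b + ((2*b)*(-1 - b))*b = b + (2*b*(-1 - b))*b = b + 2*b²*(-1 - b))
d(w) = √(w + w*(1 - 2*w - 2*w²)) (d(w) = √(w*(1 - 2*w - 2*w²) + w) = √(w + w*(1 - 2*w - 2*w²)))
-4203/(5*(-174)) + d(33)/(-4402) = -4203/(5*(-174)) + (√2*√(33*(1 - 1*33 - 1*33²)))/(-4402) = -4203/(-870) + (√2*√(33*(1 - 33 - 1*1089)))*(-1/4402) = -4203*(-1/870) + (√2*√(33*(1 - 33 - 1089)))*(-1/4402) = 1401/290 + (√2*√(33*(-1121)))*(-1/4402) = 1401/290 + (√2*√(-36993))*(-1/4402) = 1401/290 + (√2*(I*√36993))*(-1/4402) = 1401/290 + (I*√73986)*(-1/4402) = 1401/290 - I*√73986/4402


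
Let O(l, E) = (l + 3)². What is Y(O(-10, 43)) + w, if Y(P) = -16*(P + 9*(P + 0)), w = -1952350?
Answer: -1960190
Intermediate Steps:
O(l, E) = (3 + l)²
Y(P) = -160*P (Y(P) = -16*(P + 9*P) = -160*P)
Y(O(-10, 43)) + w = -160*(3 - 10)² - 1952350 = -160*(-7)² - 1952350 = -160*49 - 1952350 = -7840 - 1952350 = -1960190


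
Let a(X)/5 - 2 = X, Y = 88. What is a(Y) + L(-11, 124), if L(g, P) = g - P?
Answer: 315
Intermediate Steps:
a(X) = 10 + 5*X
a(Y) + L(-11, 124) = (10 + 5*88) + (-11 - 1*124) = (10 + 440) + (-11 - 124) = 450 - 135 = 315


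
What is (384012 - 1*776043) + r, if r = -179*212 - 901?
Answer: -430880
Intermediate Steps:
r = -38849 (r = -37948 - 901 = -38849)
(384012 - 1*776043) + r = (384012 - 1*776043) - 38849 = (384012 - 776043) - 38849 = -392031 - 38849 = -430880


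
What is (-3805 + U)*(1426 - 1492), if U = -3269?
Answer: 466884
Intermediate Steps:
(-3805 + U)*(1426 - 1492) = (-3805 - 3269)*(1426 - 1492) = -7074*(-66) = 466884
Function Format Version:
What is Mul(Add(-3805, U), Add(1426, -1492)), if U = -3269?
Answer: 466884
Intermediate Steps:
Mul(Add(-3805, U), Add(1426, -1492)) = Mul(Add(-3805, -3269), Add(1426, -1492)) = Mul(-7074, -66) = 466884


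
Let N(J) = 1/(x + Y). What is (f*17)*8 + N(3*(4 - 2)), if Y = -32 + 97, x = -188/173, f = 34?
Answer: 51127741/11057 ≈ 4624.0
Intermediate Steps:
x = -188/173 (x = -188*1/173 = -188/173 ≈ -1.0867)
Y = 65
N(J) = 173/11057 (N(J) = 1/(-188/173 + 65) = 1/(11057/173) = 173/11057)
(f*17)*8 + N(3*(4 - 2)) = (34*17)*8 + 173/11057 = 578*8 + 173/11057 = 4624 + 173/11057 = 51127741/11057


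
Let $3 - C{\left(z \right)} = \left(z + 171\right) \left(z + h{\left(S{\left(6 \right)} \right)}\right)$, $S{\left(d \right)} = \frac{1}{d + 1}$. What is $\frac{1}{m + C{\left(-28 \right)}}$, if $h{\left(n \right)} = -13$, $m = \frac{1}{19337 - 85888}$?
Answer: $\frac{66551}{390388165} \approx 0.00017047$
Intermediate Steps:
$S{\left(d \right)} = \frac{1}{1 + d}$
$m = - \frac{1}{66551}$ ($m = \frac{1}{-66551} = - \frac{1}{66551} \approx -1.5026 \cdot 10^{-5}$)
$C{\left(z \right)} = 3 - \left(-13 + z\right) \left(171 + z\right)$ ($C{\left(z \right)} = 3 - \left(z + 171\right) \left(z - 13\right) = 3 - \left(171 + z\right) \left(-13 + z\right) = 3 - \left(-13 + z\right) \left(171 + z\right)$)
$\frac{1}{m + C{\left(-28 \right)}} = \frac{1}{- \frac{1}{66551} - -5866} = \frac{1}{- \frac{1}{66551} + \left(2226 - 784 + 4424\right)} = \frac{1}{- \frac{1}{66551} + 5866} = \frac{1}{\frac{390388165}{66551}} = \frac{66551}{390388165}$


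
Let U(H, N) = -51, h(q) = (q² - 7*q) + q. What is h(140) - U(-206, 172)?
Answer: 18811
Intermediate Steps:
h(q) = q² - 6*q
h(140) - U(-206, 172) = 140*(-6 + 140) - 1*(-51) = 140*134 + 51 = 18760 + 51 = 18811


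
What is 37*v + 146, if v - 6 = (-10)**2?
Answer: 4068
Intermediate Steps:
v = 106 (v = 6 + (-10)**2 = 6 + 100 = 106)
37*v + 146 = 37*106 + 146 = 3922 + 146 = 4068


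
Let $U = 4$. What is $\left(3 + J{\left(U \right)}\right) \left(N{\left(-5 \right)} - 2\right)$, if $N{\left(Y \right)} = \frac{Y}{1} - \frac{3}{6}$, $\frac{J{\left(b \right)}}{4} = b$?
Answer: $- \frac{285}{2} \approx -142.5$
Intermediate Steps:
$J{\left(b \right)} = 4 b$
$N{\left(Y \right)} = - \frac{1}{2} + Y$ ($N{\left(Y \right)} = Y 1 - \frac{1}{2} = Y - \frac{1}{2} = - \frac{1}{2} + Y$)
$\left(3 + J{\left(U \right)}\right) \left(N{\left(-5 \right)} - 2\right) = \left(3 + 4 \cdot 4\right) \left(\left(- \frac{1}{2} - 5\right) - 2\right) = \left(3 + 16\right) \left(- \frac{11}{2} - 2\right) = 19 \left(- \frac{15}{2}\right) = - \frac{285}{2}$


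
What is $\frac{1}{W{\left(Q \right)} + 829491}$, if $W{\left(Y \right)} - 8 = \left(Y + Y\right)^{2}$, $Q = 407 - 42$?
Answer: $\frac{1}{1362399} \approx 7.34 \cdot 10^{-7}$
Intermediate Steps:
$Q = 365$
$W{\left(Y \right)} = 8 + 4 Y^{2}$ ($W{\left(Y \right)} = 8 + \left(Y + Y\right)^{2} = 8 + \left(2 Y\right)^{2} = 8 + 4 Y^{2}$)
$\frac{1}{W{\left(Q \right)} + 829491} = \frac{1}{\left(8 + 4 \cdot 365^{2}\right) + 829491} = \frac{1}{\left(8 + 4 \cdot 133225\right) + 829491} = \frac{1}{\left(8 + 532900\right) + 829491} = \frac{1}{532908 + 829491} = \frac{1}{1362399}$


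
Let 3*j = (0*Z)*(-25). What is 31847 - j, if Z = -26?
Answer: 31847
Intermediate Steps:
j = 0 (j = ((0*(-26))*(-25))/3 = (0*(-25))/3 = (⅓)*0 = 0)
31847 - j = 31847 - 1*0 = 31847 + 0 = 31847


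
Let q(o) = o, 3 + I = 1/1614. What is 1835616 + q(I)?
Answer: 2962679383/1614 ≈ 1.8356e+6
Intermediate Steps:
I = -4841/1614 (I = -3 + 1/1614 = -4841/1614 ≈ -2.9994)
1835616 + q(I) = 1835616 - 4841/1614 = 2962679383/1614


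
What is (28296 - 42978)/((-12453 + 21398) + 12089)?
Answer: -7341/10517 ≈ -0.69801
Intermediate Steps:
(28296 - 42978)/((-12453 + 21398) + 12089) = -14682/(8945 + 12089) = -14682/21034 = -14682*1/21034 = -7341/10517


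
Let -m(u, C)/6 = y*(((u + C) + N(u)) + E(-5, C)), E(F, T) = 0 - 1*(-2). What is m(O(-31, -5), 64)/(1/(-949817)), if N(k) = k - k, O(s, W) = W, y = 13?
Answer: 4519229286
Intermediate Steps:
E(F, T) = 2 (E(F, T) = 0 + 2 = 2)
N(k) = 0
m(u, C) = -156 - 78*C - 78*u (m(u, C) = -78*(((u + C) + 0) + 2) = -78*(((C + u) + 0) + 2) = -78*((C + u) + 2) = -78*(2 + C + u) = -6*(26 + 13*C + 13*u) = -156 - 78*C - 78*u)
m(O(-31, -5), 64)/(1/(-949817)) = (-156 - 78*64 - 78*(-5))/(1/(-949817)) = (-156 - 4992 + 390)/(-1/949817) = -4758*(-949817) = 4519229286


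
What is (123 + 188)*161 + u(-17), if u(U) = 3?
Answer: 50074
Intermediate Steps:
(123 + 188)*161 + u(-17) = (123 + 188)*161 + 3 = 311*161 + 3 = 50071 + 3 = 50074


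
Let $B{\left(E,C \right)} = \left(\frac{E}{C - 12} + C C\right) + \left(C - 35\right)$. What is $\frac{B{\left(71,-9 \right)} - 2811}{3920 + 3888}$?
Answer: $- \frac{58325}{163968} \approx -0.35571$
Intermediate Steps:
$B{\left(E,C \right)} = -35 + C + C^{2} + \frac{E}{-12 + C}$ ($B{\left(E,C \right)} = \left(\frac{E}{-12 + C} + C^{2}\right) + \left(C - 35\right) = \left(\frac{E}{-12 + C} + C^{2}\right) + \left(-35 + C\right) = \left(C^{2} + \frac{E}{-12 + C}\right) + \left(-35 + C\right) = -35 + C + C^{2} + \frac{E}{-12 + C}$)
$\frac{B{\left(71,-9 \right)} - 2811}{3920 + 3888} = \frac{\frac{420 + 71 + \left(-9\right)^{3} - -423 - 11 \left(-9\right)^{2}}{-12 - 9} - 2811}{3920 + 3888} = \frac{\frac{420 + 71 - 729 + 423 - 891}{-21} - 2811}{7808} = \left(- \frac{420 + 71 - 729 + 423 - 891}{21} - 2811\right) \frac{1}{7808} = \left(\left(- \frac{1}{21}\right) \left(-706\right) - 2811\right) \frac{1}{7808} = \left(\frac{706}{21} - 2811\right) \frac{1}{7808} = \left(- \frac{58325}{21}\right) \frac{1}{7808} = - \frac{58325}{163968}$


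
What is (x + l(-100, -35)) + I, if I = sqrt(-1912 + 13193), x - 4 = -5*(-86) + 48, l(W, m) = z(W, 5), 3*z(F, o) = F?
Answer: 1346/3 + sqrt(11281) ≈ 554.88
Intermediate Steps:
z(F, o) = F/3
l(W, m) = W/3
x = 482 (x = 4 + (-5*(-86) + 48) = 4 + (430 + 48) = 4 + 478 = 482)
I = sqrt(11281) ≈ 106.21
(x + l(-100, -35)) + I = (482 + (1/3)*(-100)) + sqrt(11281) = (482 - 100/3) + sqrt(11281) = 1346/3 + sqrt(11281)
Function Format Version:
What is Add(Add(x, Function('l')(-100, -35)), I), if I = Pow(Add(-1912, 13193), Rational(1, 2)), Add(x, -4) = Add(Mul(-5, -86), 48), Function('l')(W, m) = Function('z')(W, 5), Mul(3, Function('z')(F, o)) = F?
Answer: Add(Rational(1346, 3), Pow(11281, Rational(1, 2))) ≈ 554.88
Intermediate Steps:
Function('z')(F, o) = Mul(Rational(1, 3), F)
Function('l')(W, m) = Mul(Rational(1, 3), W)
x = 482 (x = Add(4, Add(Mul(-5, -86), 48)) = Add(4, Add(430, 48)) = Add(4, 478) = 482)
I = Pow(11281, Rational(1, 2)) ≈ 106.21
Add(Add(x, Function('l')(-100, -35)), I) = Add(Add(482, Mul(Rational(1, 3), -100)), Pow(11281, Rational(1, 2))) = Add(Add(482, Rational(-100, 3)), Pow(11281, Rational(1, 2))) = Add(Rational(1346, 3), Pow(11281, Rational(1, 2)))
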